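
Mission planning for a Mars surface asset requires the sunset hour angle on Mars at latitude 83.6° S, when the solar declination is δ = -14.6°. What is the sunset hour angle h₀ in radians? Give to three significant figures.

h₀ = 3.14 rad

Sunrise equation: cos h₀ = −tan ϕ · tan δ = -2.3222 ≤ −1, so the Sun never sets (polar day) and h₀ = π.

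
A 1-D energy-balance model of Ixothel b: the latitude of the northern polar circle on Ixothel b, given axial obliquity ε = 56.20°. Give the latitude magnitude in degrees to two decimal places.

33.80°

The polar circle is the lowest latitude that experiences at least one full rotation of continuous daylight at the northern-summer solstice; it lies at |ϕ| = 90° − ε = 90° − 56.20° = 33.80°.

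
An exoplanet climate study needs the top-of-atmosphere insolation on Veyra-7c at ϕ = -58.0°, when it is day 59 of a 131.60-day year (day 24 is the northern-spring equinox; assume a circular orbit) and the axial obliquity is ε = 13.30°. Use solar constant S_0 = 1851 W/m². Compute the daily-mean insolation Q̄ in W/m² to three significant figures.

Q̄ ≈ 146 W/m²

Solar longitude: L_s = 360° × (59 − 24)/131.60 = 95.745°.
sin δ = sin 13.30° × sin 95.745° = 0.22889, so δ = +13.232°.
cos h₀ = −tan(-58.0°) tan(+13.232°) = 0.3763, h₀ = 1.1850 rad.
Bracket: h₀ sin ϕ sin δ + cos ϕ cos δ sin h₀ = 1.1850×-0.84805×0.22889 + 0.52992×0.97345×0.92650 = -0.230021 + 0.477936 = 0.247915.
Q̄ = (S_0/π) × [bracket] = (1851/π) × 0.247915 = 146.1 W/m².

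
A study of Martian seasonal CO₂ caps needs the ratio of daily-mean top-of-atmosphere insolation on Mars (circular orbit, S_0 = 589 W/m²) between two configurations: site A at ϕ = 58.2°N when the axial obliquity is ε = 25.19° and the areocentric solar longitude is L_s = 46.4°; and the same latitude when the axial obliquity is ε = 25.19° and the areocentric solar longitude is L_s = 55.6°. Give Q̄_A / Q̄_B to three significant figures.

— Configuration A (ϕ=+58.2°):
sin δ = sin 25.19° × sin 46.4° = 0.30822, so δ = +17.952°.
cos h₀ = −tan(+58.2°) tan(+17.952°) = -0.5226, h₀ = 2.1206 rad.
Bracket: h₀ sin ϕ sin δ + cos ϕ cos δ sin h₀ = 2.1206×0.84989×0.30822 + 0.52696×0.95131×0.85261 = 0.555498 + 0.427415 = 0.982913.
Q̄ = (S_0/π) × [bracket] = (589/π) × 0.982913 = 184.28 W/m².
— Configuration B (ϕ=+58.2°):
sin δ = sin 25.19° × sin 55.6° = 0.35119, so δ = +20.560°.
cos h₀ = −tan(+58.2°) tan(+20.560°) = -0.6049, h₀ = 2.2205 rad.
Bracket: h₀ sin ϕ sin δ + cos ϕ cos δ sin h₀ = 2.2205×0.84989×0.35119 + 0.52696×0.93631×0.79627 = 0.662759 + 0.392878 = 1.055637.
Q̄ = (S_0/π) × [bracket] = (589/π) × 1.055637 = 197.92 W/m².
Ratio Q̄_A / Q̄_B = 184.28 / 197.92 = 0.9311.

Q̄_A / Q̄_B ≈ 0.931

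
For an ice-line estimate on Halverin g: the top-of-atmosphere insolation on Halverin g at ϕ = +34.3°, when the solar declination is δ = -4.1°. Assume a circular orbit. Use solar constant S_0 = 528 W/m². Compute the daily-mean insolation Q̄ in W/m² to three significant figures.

Q̄ ≈ 128 W/m²

cos h₀ = −tan(+34.3°) tan(-4.100°) = 0.0489, h₀ = 1.5219 rad.
Bracket: h₀ sin ϕ sin δ + cos ϕ cos δ sin h₀ = 1.5219×0.56353×-0.07150 + 0.82610×0.99744×0.99880 = -0.061321 + 0.822996 = 0.761675.
Q̄ = (S_0/π) × [bracket] = (528/π) × 0.761675 = 128.0 W/m².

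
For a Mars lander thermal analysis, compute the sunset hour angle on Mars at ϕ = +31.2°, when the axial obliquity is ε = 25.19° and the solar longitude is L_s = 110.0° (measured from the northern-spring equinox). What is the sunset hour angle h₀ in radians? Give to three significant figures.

h₀ = 1.84 rad

Solar declination: sin δ = sin ε · sin L_s = sin 25.19° × sin 110.0° = 0.39995, so δ = +23.575°.
cos h₀ = −tan ϕ · tan δ = −tan(+31.2°) × tan(+23.575°) = -0.2643, so h₀ = 1.8383 rad = 105.32°.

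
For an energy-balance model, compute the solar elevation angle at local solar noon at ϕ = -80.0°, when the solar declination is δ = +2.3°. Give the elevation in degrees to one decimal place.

7.7°

At local noon the hour angle is zero, so the zenith angle equals |ϕ − δ| = |-80.0° − (+2.300°)| = 82.300°.
Elevation = 90° − 82.300° = 7.7°.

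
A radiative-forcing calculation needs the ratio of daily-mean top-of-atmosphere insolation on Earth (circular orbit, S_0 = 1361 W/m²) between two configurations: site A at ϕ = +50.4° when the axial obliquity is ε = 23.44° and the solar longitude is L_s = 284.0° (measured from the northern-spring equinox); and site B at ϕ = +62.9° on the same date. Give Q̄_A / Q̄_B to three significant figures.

— Configuration A (ϕ=+50.4°):
Solar declination: sin δ = sin ε · sin L_s = sin 23.44° × sin 284.0° = -0.38597, so δ = -22.704°.
cos h₀ = −tan(+50.4°) tan(-22.704°) = 0.5058, h₀ = 1.0405 rad.
Bracket: h₀ sin ϕ sin δ + cos ϕ cos δ sin h₀ = 1.0405×0.77051×-0.38597 + 0.63742×0.92251×0.86268 = -0.309438 + 0.507279 = 0.197841.
Q̄ = (S_0/π) × [bracket] = (1361/π) × 0.197841 = 85.709 W/m².
— Configuration B (ϕ=+62.9°):
cos h₀ = −tan(+62.9°) tan(-22.704°) = 0.8176, h₀ = 0.6135 rad.
Bracket: h₀ sin ϕ sin δ + cos ϕ cos δ sin h₀ = 0.6135×0.89021×-0.38597 + 0.45554×0.92251×0.57577 = -0.210795 + 0.241962 = 0.031167.
Q̄ = (S_0/π) × [bracket] = (1361/π) × 0.031167 = 13.502 W/m².
Ratio Q̄_A / Q̄_B = 85.709 / 13.502 = 6.348.

Q̄_A / Q̄_B ≈ 6.35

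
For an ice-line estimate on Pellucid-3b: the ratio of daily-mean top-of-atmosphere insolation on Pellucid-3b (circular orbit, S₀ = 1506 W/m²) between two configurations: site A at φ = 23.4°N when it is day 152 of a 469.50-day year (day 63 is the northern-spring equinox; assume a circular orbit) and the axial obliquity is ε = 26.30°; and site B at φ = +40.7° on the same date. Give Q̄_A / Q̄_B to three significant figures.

— Configuration A (φ=+23.4°):
Solar longitude: λ_s = 360° × (152 − 63)/469.50 = 68.243°.
sin δ = sin 26.30° × sin 68.243° = 0.41151, so δ = +24.300°.
cos H₀ = −tan(+23.4°) tan(+24.300°) = -0.1954, H₀ = 1.7674 rad.
Bracket: H₀ sin φ sin δ + cos φ cos δ sin H₀ = 1.7674×0.39715×0.41151 + 0.91775×0.91141×0.98073 = 0.288848 + 0.820328 = 1.109176.
Q̄ = (S₀/π) × [bracket] = (1506/π) × 1.109176 = 531.71 W/m².
— Configuration B (φ=+40.7°):
cos H₀ = −tan(+40.7°) tan(+24.300°) = -0.3884, H₀ = 1.9696 rad.
Bracket: H₀ sin φ sin δ + cos φ cos δ sin H₀ = 1.9696×0.65210×0.41151 + 0.75813×0.91141×0.92151 = 0.528534 + 0.636733 = 1.165267.
Q̄ = (S₀/π) × [bracket] = (1506/π) × 1.165267 = 558.60 W/m².
Ratio Q̄_A / Q̄_B = 531.71 / 558.60 = 0.9519.

Q̄_A / Q̄_B ≈ 0.952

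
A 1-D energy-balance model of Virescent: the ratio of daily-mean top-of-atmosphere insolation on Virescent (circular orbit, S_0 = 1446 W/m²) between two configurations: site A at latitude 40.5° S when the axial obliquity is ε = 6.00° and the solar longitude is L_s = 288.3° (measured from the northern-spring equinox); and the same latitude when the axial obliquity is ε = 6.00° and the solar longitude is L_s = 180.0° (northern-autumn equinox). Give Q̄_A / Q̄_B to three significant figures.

Q̄_A / Q̄_B ≈ 1.13

— Configuration A (ϕ=-40.5°):
Solar declination: sin δ = sin ε · sin L_s = sin 6.00° × sin 288.3° = -0.09924, so δ = -5.696°.
cos h₀ = −tan(-40.5°) tan(-5.696°) = -0.0852, h₀ = 1.6561 rad.
Bracket: h₀ sin ϕ sin δ + cos ϕ cos δ sin h₀ = 1.6561×-0.64945×-0.09924 + 0.76041×0.99506×0.99637 = 0.106738 + 0.753907 = 0.860645.
Q̄ = (S_0/π) × [bracket] = (1446/π) × 0.860645 = 396.13 W/m².
— Configuration B (ϕ=-40.5°):
Solar declination: sin δ = sin ε · sin L_s = sin 6.00° × sin 180.0° = 0.00000, so δ = +0.000°.
cos h₀ = −tan(-40.5°) tan(+0.000°) = 0.0000, h₀ = 1.5708 rad.
Bracket: h₀ sin ϕ sin δ + cos ϕ cos δ sin h₀ = 1.5708×-0.64945×0.00000 + 0.76041×1.00000×1.00000 = -0.000000 + 0.760410 = 0.760410.
Q̄ = (S_0/π) × [bracket] = (1446/π) × 0.760410 = 350.00 W/m².
Ratio Q̄_A / Q̄_B = 396.13 / 350.00 = 1.132.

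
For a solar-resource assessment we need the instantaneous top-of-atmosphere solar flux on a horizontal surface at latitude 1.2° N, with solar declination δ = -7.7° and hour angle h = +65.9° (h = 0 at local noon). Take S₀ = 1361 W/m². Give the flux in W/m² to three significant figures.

547 W/m²

cos θ_z = sin φ sin δ + cos φ cos δ cos h = -0.002806 + 0.404560 = 0.401754.
Flux = S₀ · cos θ_z = 1361 × 0.401754 = 546.8 W/m².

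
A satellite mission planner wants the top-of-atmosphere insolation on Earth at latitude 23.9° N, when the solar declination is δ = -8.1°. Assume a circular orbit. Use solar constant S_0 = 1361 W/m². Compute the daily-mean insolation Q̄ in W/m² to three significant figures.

cos h₀ = −tan(+23.9°) tan(-8.100°) = 0.0631, h₀ = 1.5077 rad.
Bracket: h₀ sin ϕ sin δ + cos ϕ cos δ sin h₀ = 1.5077×0.40514×-0.14090 + 0.91425×0.99002×0.99801 = -0.086066 + 0.903325 = 0.817259.
Q̄ = (S_0/π) × [bracket] = (1361/π) × 0.817259 = 354.1 W/m².

Q̄ ≈ 354 W/m²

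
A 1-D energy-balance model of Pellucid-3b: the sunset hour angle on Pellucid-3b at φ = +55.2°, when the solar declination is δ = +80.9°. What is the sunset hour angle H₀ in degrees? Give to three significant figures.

H₀ = 180°

Sunrise equation: cos H₀ = −tan φ · tan δ = -8.9828 ≤ −1, so the host star never sets (polar day) and H₀ = π.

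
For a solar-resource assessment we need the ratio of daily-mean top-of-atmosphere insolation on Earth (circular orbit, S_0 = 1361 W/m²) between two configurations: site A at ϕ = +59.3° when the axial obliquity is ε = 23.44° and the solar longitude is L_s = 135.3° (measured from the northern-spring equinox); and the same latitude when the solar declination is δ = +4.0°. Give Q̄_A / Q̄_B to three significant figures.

Q̄_A / Q̄_B ≈ 1.53

— Configuration A (ϕ=+59.3°):
Solar declination: sin δ = sin ε · sin L_s = sin 23.44° × sin 135.3° = 0.27980, so δ = +16.248°.
cos h₀ = −tan(+59.3°) tan(+16.248°) = -0.4908, h₀ = 2.0839 rad.
Bracket: h₀ sin ϕ sin δ + cos ϕ cos δ sin h₀ = 2.0839×0.85985×0.27980 + 0.51054×0.96006×0.87125 = 0.501357 + 0.427042 = 0.928399.
Q̄ = (S_0/π) × [bracket] = (1361/π) × 0.928399 = 402.20 W/m².
— Configuration B (ϕ=+59.3°):
cos h₀ = −tan(+59.3°) tan(+4.000°) = -0.1178, h₀ = 1.6888 rad.
Bracket: h₀ sin ϕ sin δ + cos ϕ cos δ sin h₀ = 1.6888×0.85985×0.06976 + 0.51054×0.99756×0.99304 = 0.101300 + 0.505750 = 0.607050.
Q̄ = (S_0/π) × [bracket] = (1361/π) × 0.607050 = 262.99 W/m².
Ratio Q̄_A / Q̄_B = 402.20 / 262.99 = 1.529.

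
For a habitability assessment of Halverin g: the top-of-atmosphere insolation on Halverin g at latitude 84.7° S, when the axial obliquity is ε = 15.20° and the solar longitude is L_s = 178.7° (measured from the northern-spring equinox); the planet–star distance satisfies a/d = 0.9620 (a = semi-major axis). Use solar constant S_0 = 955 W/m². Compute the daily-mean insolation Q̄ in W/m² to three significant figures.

Solar declination: sin δ = sin ε · sin L_s = sin 15.20° × sin 178.7° = 0.00595, so δ = +0.341°.
cos h₀ = −tan(-84.7°) tan(+0.341°) = 0.0641, h₀ = 1.5066 rad.
Bracket: h₀ sin ϕ sin δ + cos ϕ cos δ sin h₀ = 1.5066×-0.99572×0.00595 + 0.09237×0.99998×0.99794 = -0.008926 + 0.092178 = 0.083252.
Inverse-square distance factor (a/d)² = 0.9620² = 0.925444.
Q̄ = (S_0/π) × 0.925444 × [bracket] = (955/π) × 0.925444 × 0.083252 = 23.42 W/m².

Q̄ ≈ 23.4 W/m²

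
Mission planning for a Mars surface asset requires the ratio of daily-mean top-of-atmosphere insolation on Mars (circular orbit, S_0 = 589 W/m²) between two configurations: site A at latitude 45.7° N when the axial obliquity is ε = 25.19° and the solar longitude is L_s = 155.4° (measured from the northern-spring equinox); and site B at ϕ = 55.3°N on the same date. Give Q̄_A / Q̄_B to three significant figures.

— Configuration A (ϕ=+45.7°):
Solar declination: sin δ = sin ε · sin L_s = sin 25.19° × sin 155.4° = 0.17718, so δ = +10.205°.
cos h₀ = −tan(+45.7°) tan(+10.205°) = -0.1845, h₀ = 1.7563 rad.
Bracket: h₀ sin ϕ sin δ + cos ϕ cos δ sin h₀ = 1.7563×0.71569×0.17718 + 0.69842×0.98418×0.98284 = 0.222709 + 0.675576 = 0.898285.
Q̄ = (S_0/π) × [bracket] = (589/π) × 0.898285 = 168.41 W/m².
— Configuration B (ϕ=+55.3°):
cos h₀ = −tan(+55.3°) tan(+10.205°) = -0.2600, h₀ = 1.8338 rad.
Bracket: h₀ sin ϕ sin δ + cos ϕ cos δ sin h₀ = 1.8338×0.82214×0.17718 + 0.56928×0.98418×0.96561 = 0.267124 + 0.541006 = 0.808130.
Q̄ = (S_0/π) × [bracket] = (589/π) × 0.808130 = 151.51 W/m².
Ratio Q̄_A / Q̄_B = 168.41 / 151.51 = 1.112.

Q̄_A / Q̄_B ≈ 1.11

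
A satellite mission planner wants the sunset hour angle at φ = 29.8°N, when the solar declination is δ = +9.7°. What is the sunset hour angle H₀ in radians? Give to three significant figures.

cos H₀ = −tan φ · tan δ = −tan(+29.8°) × tan(+9.700°) = -0.0979, so H₀ = 1.6688 rad = 95.62°.

H₀ = 1.67 rad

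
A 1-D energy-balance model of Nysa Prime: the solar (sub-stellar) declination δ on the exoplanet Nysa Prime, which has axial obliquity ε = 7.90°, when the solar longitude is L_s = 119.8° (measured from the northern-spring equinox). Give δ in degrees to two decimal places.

sin δ = sin ε · sin L_s = sin 7.90° × sin 119.8° = 0.119270.
δ = arcsin(0.119270) = +6.85°.

δ = +6.85°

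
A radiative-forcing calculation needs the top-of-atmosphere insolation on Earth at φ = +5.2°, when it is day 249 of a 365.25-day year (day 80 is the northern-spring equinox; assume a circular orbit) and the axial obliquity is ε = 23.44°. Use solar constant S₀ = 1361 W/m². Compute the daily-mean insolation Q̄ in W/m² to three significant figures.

Q̄ ≈ 435 W/m²

Solar longitude: λ_s = 360° × (249 − 80)/365.25 = 166.571°.
sin δ = sin 23.44° × sin 166.571° = 0.09238, so δ = +5.301°.
cos H₀ = −tan(+5.2°) tan(+5.301°) = -0.0084, H₀ = 1.5792 rad.
Bracket: H₀ sin φ sin δ + cos φ cos δ sin H₀ = 1.5792×0.09063×0.09238 + 0.99588×0.99572×0.99996 = 0.013222 + 0.991578 = 1.004800.
Q̄ = (S₀/π) × [bracket] = (1361/π) × 1.004800 = 435.3 W/m².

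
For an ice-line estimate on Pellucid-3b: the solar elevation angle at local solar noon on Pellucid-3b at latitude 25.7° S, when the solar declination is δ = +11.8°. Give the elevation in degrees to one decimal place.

52.5°

At local noon the hour angle is zero, so the zenith angle equals |φ − δ| = |-25.7° − (+11.800°)| = 37.500°.
Elevation = 90° − 37.500° = 52.5°.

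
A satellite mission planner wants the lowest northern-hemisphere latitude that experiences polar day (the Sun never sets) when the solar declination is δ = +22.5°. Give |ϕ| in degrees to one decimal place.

|ϕ| = 67.5°

Polar day requires cos h₀ = −tan ϕ tan δ ≤ −1, i.e. tan ϕ tan δ ≥ 1.
The boundary is |tan ϕ| · |tan δ| = 1, so |ϕ| = 90° − |δ| = 90° − 22.5° = 67.5° in the northern hemisphere.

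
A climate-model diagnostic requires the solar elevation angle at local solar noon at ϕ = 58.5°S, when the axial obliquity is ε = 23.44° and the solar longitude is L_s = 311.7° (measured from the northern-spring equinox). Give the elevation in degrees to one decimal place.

Solar declination: sin δ = sin ε · sin L_s = sin 23.44° × sin 311.7° = -0.29700, so δ = -17.278°.
At local noon the hour angle is zero, so the zenith angle equals |ϕ − δ| = |-58.5° − (-17.278°)| = 41.222°.
Elevation = 90° − 41.222° = 48.8°.

48.8°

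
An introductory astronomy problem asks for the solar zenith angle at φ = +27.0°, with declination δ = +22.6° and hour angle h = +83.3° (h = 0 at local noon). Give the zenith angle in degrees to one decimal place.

cos θ_z = sin φ sin δ + cos φ cos δ cos h = 0.174466 + 0.095972 = 0.270438.
θ_z = arccos(0.270438) = 74.3°.

θ_z = 74.3°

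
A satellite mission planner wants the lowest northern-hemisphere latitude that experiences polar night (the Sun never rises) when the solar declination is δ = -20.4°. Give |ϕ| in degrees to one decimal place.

Polar night requires cos h₀ = −tan ϕ tan δ ≥ 1, i.e. tan ϕ tan δ ≤ −1.
The boundary is |tan ϕ| · |tan δ| = 1, so |ϕ| = 90° − |δ| = 90° − 20.4° = 69.6° in the northern hemisphere.

|ϕ| = 69.6°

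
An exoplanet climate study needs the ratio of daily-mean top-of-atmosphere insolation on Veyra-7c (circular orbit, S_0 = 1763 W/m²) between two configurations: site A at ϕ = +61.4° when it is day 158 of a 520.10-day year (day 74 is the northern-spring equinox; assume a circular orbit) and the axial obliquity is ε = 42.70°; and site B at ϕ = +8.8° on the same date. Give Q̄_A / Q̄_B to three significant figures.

Q̄_A / Q̄_B ≈ 1.67

— Configuration A (ϕ=+61.4°):
Solar longitude: L_s = 360° × (158 − 74)/520.10 = 58.143°.
sin δ = sin 42.70° × sin 58.143° = 0.57601, so δ = +35.170°.
cos h₀ = −tan(+61.4°) tan(+35.170°) = -1.2924 ≤ −1 ⇒ polar day, h₀ = π.
Bracket: h₀ sin ϕ sin δ + cos ϕ cos δ sin h₀ = 3.1416×0.87798×0.57601 + 0.47869×0.81745×0.00000 = 1.588786 + 0.000000 = 1.588786.
Q̄ = (S_0/π) × [bracket] = (1763/π) × 1.588786 = 891.60 W/m².
— Configuration B (ϕ=+8.8°):
cos h₀ = −tan(+8.8°) tan(+35.170°) = -0.1091, h₀ = 1.6801 rad.
Bracket: h₀ sin ϕ sin δ + cos ϕ cos δ sin h₀ = 1.6801×0.15299×0.57601 + 0.98823×0.81745×0.99403 = 0.148057 + 0.803006 = 0.951063.
Q̄ = (S_0/π) × [bracket] = (1763/π) × 0.951063 = 533.72 W/m².
Ratio Q̄_A / Q̄_B = 891.60 / 533.72 = 1.671.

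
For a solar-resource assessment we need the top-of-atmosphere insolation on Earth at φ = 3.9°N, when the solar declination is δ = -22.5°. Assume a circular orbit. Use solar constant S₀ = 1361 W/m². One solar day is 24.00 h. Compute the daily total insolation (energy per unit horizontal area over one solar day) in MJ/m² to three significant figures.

cos H₀ = −tan(+3.9°) tan(-22.500°) = 0.0282, H₀ = 1.5426 rad.
Bracket: H₀ sin φ sin δ + cos φ cos δ sin H₀ = 1.5426×0.06802×-0.38268 + 0.99768×0.92388×0.99960 = -0.040154 + 0.921368 = 0.881214.
Q̄ = (S₀/π) × [bracket] = (1361/π) × 0.881214 = 381.76 W/m².
Daily total = Q̄ × 24.00 h × 3600 s/h = 381.76 × 24.00 × 3600 / 10⁶ = 32.98 MJ/m².

33.0 MJ/m²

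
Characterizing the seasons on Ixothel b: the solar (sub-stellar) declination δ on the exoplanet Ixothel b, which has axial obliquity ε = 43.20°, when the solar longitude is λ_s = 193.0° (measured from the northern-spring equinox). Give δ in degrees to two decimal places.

δ = -8.86°

sin δ = sin ε · sin λ_s = sin 43.20° × sin 193.0° = -0.153990.
δ = arcsin(-0.153990) = -8.86°.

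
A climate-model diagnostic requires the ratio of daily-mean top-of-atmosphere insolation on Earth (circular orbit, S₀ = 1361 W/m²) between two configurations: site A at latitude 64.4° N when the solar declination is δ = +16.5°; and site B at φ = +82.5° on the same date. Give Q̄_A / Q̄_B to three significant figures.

Q̄_A / Q̄_B ≈ 1.02

— Configuration A (φ=+64.4°):
cos H₀ = −tan(+64.4°) tan(+16.500°) = -0.6182, H₀ = 2.2373 rad.
Bracket: H₀ sin φ sin δ + cos φ cos δ sin H₀ = 2.2373×0.90183×0.28402 + 0.43209×0.95882×0.78599 = 0.573057 + 0.325633 = 0.898690.
Q̄ = (S₀/π) × [bracket] = (1361/π) × 0.898690 = 389.33 W/m².
— Configuration B (φ=+82.5°):
cos H₀ = −tan(+82.5°) tan(+16.500°) = -2.2500 ≤ −1 ⇒ polar day, H₀ = π.
Bracket: H₀ sin φ sin δ + cos φ cos δ sin H₀ = 3.1416×0.99144×0.28402 + 0.13053×0.95882×0.00000 = 0.884639 + 0.000000 = 0.884639.
Q̄ = (S₀/π) × [bracket] = (1361/π) × 0.884639 = 383.24 W/m².
Ratio Q̄_A / Q̄_B = 389.33 / 383.24 = 1.016.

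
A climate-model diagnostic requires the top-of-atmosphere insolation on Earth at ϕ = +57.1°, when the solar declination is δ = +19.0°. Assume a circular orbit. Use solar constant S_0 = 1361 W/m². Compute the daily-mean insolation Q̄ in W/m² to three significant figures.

Q̄ ≈ 441 W/m²

cos h₀ = −tan(+57.1°) tan(+19.000°) = -0.5322, h₀ = 2.1321 rad.
Bracket: h₀ sin ϕ sin δ + cos ϕ cos δ sin h₀ = 2.1321×0.83962×0.32557 + 0.54317×0.94552×0.84659 = 0.582820 + 0.434790 = 1.017610.
Q̄ = (S_0/π) × [bracket] = (1361/π) × 1.017610 = 440.8 W/m².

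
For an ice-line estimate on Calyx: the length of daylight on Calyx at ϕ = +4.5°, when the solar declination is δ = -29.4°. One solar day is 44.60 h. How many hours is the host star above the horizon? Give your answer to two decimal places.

21.67 h

cos h₀ = −tan ϕ · tan δ = −tan(+4.5°) × tan(-29.400°) = 0.0443, so h₀ = 1.5264 rad = 87.46°.
Daylight = 2h₀/(2π) × 44.60 h = (1.5264/π) × 44.60 = 21.67 h.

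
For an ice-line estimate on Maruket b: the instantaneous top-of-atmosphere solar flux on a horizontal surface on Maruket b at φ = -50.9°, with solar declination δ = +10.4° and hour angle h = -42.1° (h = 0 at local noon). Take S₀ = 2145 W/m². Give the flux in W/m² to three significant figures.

cos θ_z = sin φ sin δ + cos φ cos δ cos h = -0.140091 + 0.460259 = 0.320168.
Flux = S₀ · cos θ_z = 2145 × 0.320168 = 686.8 W/m².

687 W/m²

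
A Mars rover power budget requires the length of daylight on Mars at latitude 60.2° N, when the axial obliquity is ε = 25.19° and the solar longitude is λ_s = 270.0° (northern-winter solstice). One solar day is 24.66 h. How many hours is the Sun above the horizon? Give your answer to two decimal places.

4.77 h

Solar declination: sin δ = sin ε · sin λ_s = sin 25.19° × sin 270.0° = -0.42562, so δ = -25.190°.
cos H₀ = −tan φ · tan δ = −tan(+60.2°) × tan(-25.190°) = 0.8213, so H₀ = 0.6071 rad = 34.79°.
Daylight = 2H₀/(2π) × 24.66 h = (0.6071/π) × 24.66 = 4.77 h.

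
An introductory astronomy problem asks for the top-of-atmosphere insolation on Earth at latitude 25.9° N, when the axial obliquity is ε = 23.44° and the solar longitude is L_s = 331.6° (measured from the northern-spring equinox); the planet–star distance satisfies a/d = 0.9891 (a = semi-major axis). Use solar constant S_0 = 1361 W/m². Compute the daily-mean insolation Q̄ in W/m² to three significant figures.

Solar declination: sin δ = sin ε · sin L_s = sin 23.44° × sin 331.6° = -0.18920, so δ = -10.906°.
cos h₀ = −tan(+25.9°) tan(-10.906°) = 0.0936, h₀ = 1.4771 rad.
Bracket: h₀ sin ϕ sin δ + cos ϕ cos δ sin h₀ = 1.4771×0.43680×-0.18920 + 0.89956×0.98194×0.99561 = -0.122071 + 0.879436 = 0.757365.
Inverse-square distance factor (a/d)² = 0.9891² = 0.978319.
Q̄ = (S_0/π) × 0.978319 × [bracket] = (1361/π) × 0.978319 × 0.757365 = 321.0 W/m².

Q̄ ≈ 321 W/m²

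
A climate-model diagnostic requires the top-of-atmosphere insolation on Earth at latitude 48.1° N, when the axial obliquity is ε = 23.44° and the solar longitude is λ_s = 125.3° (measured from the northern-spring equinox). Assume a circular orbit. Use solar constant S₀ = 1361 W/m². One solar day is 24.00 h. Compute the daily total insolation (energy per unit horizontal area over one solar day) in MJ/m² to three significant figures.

39.6 MJ/m²

Solar declination: sin δ = sin ε · sin λ_s = sin 23.44° × sin 125.3° = 0.32465, so δ = +18.944°.
cos H₀ = −tan(+48.1°) tan(+18.944°) = -0.3825, H₀ = 1.9634 rad.
Bracket: H₀ sin φ sin δ + cos φ cos δ sin H₀ = 1.9634×0.74431×0.32465 + 0.66783×0.94583×0.92393 = 0.474436 + 0.583604 = 1.058040.
Q̄ = (S₀/π) × [bracket] = (1361/π) × 1.058040 = 458.36 W/m².
Daily total = Q̄ × 24.00 h × 3600 s/h = 458.36 × 24.00 × 3600 / 10⁶ = 39.60 MJ/m².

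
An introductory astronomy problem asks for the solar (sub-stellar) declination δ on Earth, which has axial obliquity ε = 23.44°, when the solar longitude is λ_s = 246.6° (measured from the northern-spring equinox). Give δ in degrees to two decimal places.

δ = -21.41°

sin δ = sin ε · sin λ_s = sin 23.44° × sin 246.6° = -0.365072.
δ = arcsin(-0.365072) = -21.41°.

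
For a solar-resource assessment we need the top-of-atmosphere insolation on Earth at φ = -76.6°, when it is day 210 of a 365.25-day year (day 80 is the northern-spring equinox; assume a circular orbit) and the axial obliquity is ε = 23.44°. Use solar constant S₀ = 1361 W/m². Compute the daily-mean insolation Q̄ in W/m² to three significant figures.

Solar longitude: λ_s = 360° × (210 − 80)/365.25 = 128.131°.
sin δ = sin 23.44° × sin 128.131° = 0.31290, so δ = +18.234°.
cos H₀ = −tan(-76.6°) tan(+18.234°) = 1.3829 ≥ 1 ⇒ polar night, H₀ = 0 and Q̄ = 0.

Q̄ ≈ 0.00 W/m²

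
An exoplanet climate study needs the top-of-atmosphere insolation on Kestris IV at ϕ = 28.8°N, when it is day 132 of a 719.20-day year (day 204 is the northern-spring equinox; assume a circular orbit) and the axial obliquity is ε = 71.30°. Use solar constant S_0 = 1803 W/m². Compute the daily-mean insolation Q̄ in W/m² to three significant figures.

Q̄ ≈ 204 W/m²

Solar longitude: L_s = 360° × (132 − 204)/719.20 = -36.040°, i.e. -36.040° + 360° = 323.960°.
sin δ = sin 71.30° × sin 323.960° = -0.55729, so δ = -33.869°.
cos h₀ = −tan(+28.8°) tan(-33.869°) = 0.3690, h₀ = 1.1929 rad.
Bracket: h₀ sin ϕ sin δ + cos ϕ cos δ sin h₀ = 1.1929×0.48175×-0.55729 + 0.87631×0.83032×0.92944 = -0.320263 + 0.676277 = 0.356014.
Q̄ = (S_0/π) × [bracket] = (1803/π) × 0.356014 = 204.3 W/m².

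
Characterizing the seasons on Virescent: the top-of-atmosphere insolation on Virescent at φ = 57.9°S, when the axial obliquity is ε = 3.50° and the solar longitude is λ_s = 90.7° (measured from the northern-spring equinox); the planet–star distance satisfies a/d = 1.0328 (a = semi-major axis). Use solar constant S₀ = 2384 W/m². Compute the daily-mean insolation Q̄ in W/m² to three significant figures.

Solar declination: sin δ = sin ε · sin λ_s = sin 3.50° × sin 90.7° = 0.06104, so δ = +3.500°.
cos H₀ = −tan(-57.9°) tan(+3.500°) = 0.0975, H₀ = 1.4731 rad.
Bracket: H₀ sin φ sin δ + cos φ cos δ sin H₀ = 1.4731×-0.84712×0.06104 + 0.53140×0.99814×0.99524 = -0.076171 + 0.527887 = 0.451716.
Inverse-square distance factor (a/d)² = 1.0328² = 1.066676.
Q̄ = (S₀/π) × 1.066676 × [bracket] = (2384/π) × 1.066676 × 0.451716 = 365.6 W/m².

Q̄ ≈ 366 W/m²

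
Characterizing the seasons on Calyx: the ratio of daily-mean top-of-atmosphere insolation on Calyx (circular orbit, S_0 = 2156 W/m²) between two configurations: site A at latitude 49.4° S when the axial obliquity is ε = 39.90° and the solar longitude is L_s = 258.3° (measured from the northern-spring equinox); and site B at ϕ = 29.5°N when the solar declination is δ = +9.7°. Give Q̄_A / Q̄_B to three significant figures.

— Configuration A (ϕ=-49.4°):
Solar declination: sin δ = sin ε · sin L_s = sin 39.90° × sin 258.3° = -0.62812, so δ = -38.912°.
cos h₀ = −tan(-49.4°) tan(-38.912°) = -0.9418, h₀ = 2.7988 rad.
Bracket: h₀ sin ϕ sin δ + cos ϕ cos δ sin h₀ = 2.7988×-0.75927×-0.62812 + 0.65077×0.77811×0.33612 = 1.334783 + 0.170201 = 1.504984.
Q̄ = (S_0/π) × [bracket] = (2156/π) × 1.504984 = 1032.8 W/m².
— Configuration B (ϕ=+29.5°):
cos h₀ = −tan(+29.5°) tan(+9.700°) = -0.0967, h₀ = 1.6677 rad.
Bracket: h₀ sin ϕ sin δ + cos ϕ cos δ sin h₀ = 1.6677×0.49242×0.16849 + 0.87036×0.98570×0.99531 = 0.138365 + 0.853890 = 0.992255.
Q̄ = (S_0/π) × [bracket] = (2156/π) × 0.992255 = 680.96 W/m².
Ratio Q̄_A / Q̄_B = 1032.8 / 680.96 = 1.517.

Q̄_A / Q̄_B ≈ 1.52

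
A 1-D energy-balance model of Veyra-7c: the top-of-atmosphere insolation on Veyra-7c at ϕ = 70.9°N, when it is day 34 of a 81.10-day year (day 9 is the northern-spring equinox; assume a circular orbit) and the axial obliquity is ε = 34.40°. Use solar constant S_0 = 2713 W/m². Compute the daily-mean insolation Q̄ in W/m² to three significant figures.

Solar longitude: L_s = 360° × (34 − 9)/81.10 = 110.974°.
sin δ = sin 34.40° × sin 110.974° = 0.52753, so δ = +31.839°.
cos h₀ = −tan(+70.9°) tan(+31.839°) = -1.7932 ≤ −1 ⇒ polar day, h₀ = π.
Bracket: h₀ sin ϕ sin δ + cos ϕ cos δ sin h₀ = 3.1416×0.94495×0.52753 + 0.32722×0.84953×0.00000 = 1.566055 + 0.000000 = 1.566055.
Q̄ = (S_0/π) × [bracket] = (2713/π) × 1.566055 = 1352 W/m².

Q̄ ≈ 1.35e+03 W/m²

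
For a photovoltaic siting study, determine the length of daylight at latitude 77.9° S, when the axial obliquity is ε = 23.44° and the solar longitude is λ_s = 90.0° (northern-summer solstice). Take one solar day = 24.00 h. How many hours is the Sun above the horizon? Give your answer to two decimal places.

0.00 h

Solar declination: sin δ = sin ε · sin λ_s = sin 23.44° × sin 90.0° = 0.39779, so δ = +23.440°.
cos H₀ = −tan φ · tan δ = 2.0224 ≥ 1, so the Sun never rises (polar night) and H₀ = 0.
Daylight = 2H₀/(2π) × 24.00 h = (0.0000/π) × 24.00 = 0.00 h.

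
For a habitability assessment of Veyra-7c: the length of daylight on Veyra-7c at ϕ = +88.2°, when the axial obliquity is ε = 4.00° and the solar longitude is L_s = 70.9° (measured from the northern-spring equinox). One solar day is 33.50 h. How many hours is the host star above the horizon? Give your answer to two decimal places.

Solar declination: sin δ = sin ε · sin L_s = sin 4.00° × sin 70.9° = 0.06592, so δ = +3.779°.
Sunrise equation: cos h₀ = −tan ϕ · tan δ = -2.1021 ≤ −1, so the host star never sets (polar day) and h₀ = π.
Daylight = 2h₀/(2π) × 33.50 h = (3.1416/π) × 33.50 = 33.50 h.

33.50 h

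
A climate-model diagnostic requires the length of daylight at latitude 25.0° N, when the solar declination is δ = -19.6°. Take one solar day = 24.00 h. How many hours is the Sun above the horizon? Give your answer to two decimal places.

cos H₀ = −tan φ · tan δ = −tan(+25.0°) × tan(-19.600°) = 0.1660, so H₀ = 1.4040 rad = 80.44°.
Daylight = 2H₀/(2π) × 24.00 h = (1.4040/π) × 24.00 = 10.73 h.

10.73 h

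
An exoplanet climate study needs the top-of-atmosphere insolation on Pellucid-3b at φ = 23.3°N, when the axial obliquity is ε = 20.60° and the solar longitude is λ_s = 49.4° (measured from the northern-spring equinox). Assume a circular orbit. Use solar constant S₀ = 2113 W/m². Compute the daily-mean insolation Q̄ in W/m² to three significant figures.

Q̄ ≈ 711 W/m²

Solar declination: sin δ = sin ε · sin λ_s = sin 20.60° × sin 49.4° = 0.26714, so δ = +15.494°.
cos H₀ = −tan(+23.3°) tan(+15.494°) = -0.1194, H₀ = 1.6905 rad.
Bracket: H₀ sin φ sin δ + cos φ cos δ sin H₀ = 1.6905×0.39555×0.26714 + 0.91845×0.96366×0.99285 = 0.178630 + 0.878745 = 1.057375.
Q̄ = (S₀/π) × [bracket] = (2113/π) × 1.057375 = 711.2 W/m².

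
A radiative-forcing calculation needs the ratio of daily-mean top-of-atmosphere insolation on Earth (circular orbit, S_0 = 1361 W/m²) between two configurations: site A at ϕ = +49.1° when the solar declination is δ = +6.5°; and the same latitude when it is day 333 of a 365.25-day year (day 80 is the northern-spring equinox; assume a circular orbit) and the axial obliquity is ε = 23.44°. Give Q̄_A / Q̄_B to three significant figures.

— Configuration A (ϕ=+49.1°):
cos h₀ = −tan(+49.1°) tan(+6.500°) = -0.1315, h₀ = 1.7027 rad.
Bracket: h₀ sin ϕ sin δ + cos ϕ cos δ sin h₀ = 1.7027×0.75585×0.11320 + 0.65474×0.99357×0.99131 = 0.145687 + 0.644877 = 0.790564.
Q̄ = (S_0/π) × [bracket] = (1361/π) × 0.790564 = 342.49 W/m².
— Configuration B (ϕ=+49.1°):
Solar longitude: L_s = 360° × (333 − 80)/365.25 = 249.363°.
sin δ = sin 23.44° × sin 249.363° = -0.37226, so δ = -21.855°.
cos h₀ = −tan(+49.1°) tan(-21.855°) = 0.4630, h₀ = 1.0894 rad.
Bracket: h₀ sin ϕ sin δ + cos ϕ cos δ sin h₀ = 1.0894×0.75585×-0.37226 + 0.65474×0.92813×0.88634 = -0.306527 + 0.538614 = 0.232087.
Q̄ = (S_0/π) × [bracket] = (1361/π) × 0.232087 = 100.54 W/m².
Ratio Q̄_A / Q̄_B = 342.49 / 100.54 = 3.407.

Q̄_A / Q̄_B ≈ 3.41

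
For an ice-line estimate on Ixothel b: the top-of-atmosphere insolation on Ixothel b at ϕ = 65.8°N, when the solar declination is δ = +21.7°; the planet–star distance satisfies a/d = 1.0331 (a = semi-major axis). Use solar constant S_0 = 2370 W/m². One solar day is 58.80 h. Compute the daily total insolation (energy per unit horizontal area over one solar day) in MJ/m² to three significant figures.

cos h₀ = −tan(+65.8°) tan(+21.700°) = -0.8855, h₀ = 2.6583 rad.
Bracket: h₀ sin ϕ sin δ + cos ϕ cos δ sin h₀ = 2.6583×0.91212×0.36975 + 0.40992×0.92913×0.46469 = 0.896529 + 0.176986 = 1.073515.
Inverse-square distance factor (a/d)² = 1.0331² = 1.067296.
Q̄ = (S_0/π) × 1.067296 × [bracket] = (2370/π) × 1.067296 × 1.073515 = 864.35 W/m².
Daily total = Q̄ × 58.80 h × 3600 s/h = 864.35 × 58.80 × 3600 / 10⁶ = 183.0 MJ/m².

183 MJ/m²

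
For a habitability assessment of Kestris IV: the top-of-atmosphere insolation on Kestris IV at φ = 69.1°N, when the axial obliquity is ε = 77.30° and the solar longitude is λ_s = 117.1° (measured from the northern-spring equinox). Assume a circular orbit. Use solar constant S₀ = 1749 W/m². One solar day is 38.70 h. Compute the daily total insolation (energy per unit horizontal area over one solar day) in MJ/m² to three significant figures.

Solar declination: sin δ = sin ε · sin λ_s = sin 77.30° × sin 117.1° = 0.86843, so δ = +60.277°.
cos H₀ = −tan(+69.1°) tan(+60.277°) = -4.5869 ≤ −1 ⇒ polar day, H₀ = π.
Bracket: H₀ sin φ sin δ + cos φ cos δ sin H₀ = 3.1416×0.93420×0.86843 + 0.35674×0.49581×0.00000 = 2.548740 + 0.000000 = 2.548740.
Q̄ = (S₀/π) × [bracket] = (1749/π) × 2.548740 = 1418.9 W/m².
Daily total = Q̄ × 38.70 h × 3600 s/h = 1418.9 × 38.70 × 3600 / 10⁶ = 197.7 MJ/m².

198 MJ/m²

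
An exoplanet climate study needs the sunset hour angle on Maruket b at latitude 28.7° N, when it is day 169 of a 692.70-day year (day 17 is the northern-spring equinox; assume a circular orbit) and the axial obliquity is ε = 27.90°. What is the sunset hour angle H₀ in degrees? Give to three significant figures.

H₀ = 106°

Solar longitude: λ_s = 360° × (169 − 17)/692.70 = 78.995°.
sin δ = sin 27.90° × sin 78.995° = 0.45933, so δ = +27.344°.
cos H₀ = −tan φ · tan δ = −tan(+28.7°) × tan(+27.344°) = -0.2831, so H₀ = 1.8578 rad = 106.45°.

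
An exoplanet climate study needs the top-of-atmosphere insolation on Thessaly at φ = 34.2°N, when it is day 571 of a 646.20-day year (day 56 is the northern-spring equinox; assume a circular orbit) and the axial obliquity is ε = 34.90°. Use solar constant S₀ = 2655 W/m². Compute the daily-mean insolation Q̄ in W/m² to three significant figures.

Q̄ ≈ 235 W/m²

Solar longitude: λ_s = 360° × (571 − 56)/646.20 = 286.908°.
sin δ = sin 34.90° × sin 286.908° = -0.54741, so δ = -33.190°.
cos H₀ = −tan(+34.2°) tan(-33.190°) = 0.4445, H₀ = 1.1101 rad.
Bracket: H₀ sin φ sin δ + cos φ cos δ sin H₀ = 1.1101×0.56208×-0.54741 + 0.82708×0.83686×0.89576 = -0.341565 + 0.620000 = 0.278435.
Q̄ = (S₀/π) × [bracket] = (2655/π) × 0.278435 = 235.3 W/m².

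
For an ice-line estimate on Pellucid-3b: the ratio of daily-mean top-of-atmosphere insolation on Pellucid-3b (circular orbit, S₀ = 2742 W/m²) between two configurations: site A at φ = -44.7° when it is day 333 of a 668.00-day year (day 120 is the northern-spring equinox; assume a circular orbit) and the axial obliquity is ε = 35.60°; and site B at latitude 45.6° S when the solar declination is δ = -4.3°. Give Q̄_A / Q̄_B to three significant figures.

Q̄_A / Q̄_B ≈ 0.176

— Configuration A (φ=-44.7°):
Solar longitude: λ_s = 360° × (333 − 120)/668.00 = 114.790°.
sin δ = sin 35.60° × sin 114.790° = 0.52848, so δ = +31.903°.
cos H₀ = −tan(-44.7°) tan(+31.903°) = 0.6160, H₀ = 0.9071 rad.
Bracket: H₀ sin φ sin δ + cos φ cos δ sin H₀ = 0.9071×-0.70339×0.52848 + 0.71080×0.84895×0.78773 = -0.337194 + 0.475343 = 0.138149.
Q̄ = (S₀/π) × [bracket] = (2742/π) × 0.138149 = 120.58 W/m².
— Configuration B (φ=-45.6°):
cos H₀ = −tan(-45.6°) tan(-4.300°) = -0.0768, H₀ = 1.6477 rad.
Bracket: H₀ sin φ sin δ + cos φ cos δ sin H₀ = 1.6477×-0.71447×-0.07498 + 0.69966×0.99719×0.99705 = 0.088269 + 0.695636 = 0.783905.
Q̄ = (S₀/π) × [bracket] = (2742/π) × 0.783905 = 684.20 W/m².
Ratio Q̄_A / Q̄_B = 120.58 / 684.20 = 0.1762.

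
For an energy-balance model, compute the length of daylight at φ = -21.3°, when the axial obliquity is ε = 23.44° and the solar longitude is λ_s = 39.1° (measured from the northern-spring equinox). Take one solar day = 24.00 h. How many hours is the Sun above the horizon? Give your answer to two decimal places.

Solar declination: sin δ = sin ε · sin λ_s = sin 23.44° × sin 39.1° = 0.25088, so δ = +14.529°.
cos H₀ = −tan φ · tan δ = −tan(-21.3°) × tan(+14.529°) = 0.1010, so H₀ = 1.4696 rad = 84.20°.
Daylight = 2H₀/(2π) × 24.00 h = (1.4696/π) × 24.00 = 11.23 h.

11.23 h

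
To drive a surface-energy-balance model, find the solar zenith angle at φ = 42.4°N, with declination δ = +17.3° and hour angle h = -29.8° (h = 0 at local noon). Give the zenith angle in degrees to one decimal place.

θ_z = 35.7°

cos θ_z = sin φ sin δ + cos φ cos δ cos h = 0.200521 + 0.611816 = 0.812337.
θ_z = arccos(0.812337) = 35.7°.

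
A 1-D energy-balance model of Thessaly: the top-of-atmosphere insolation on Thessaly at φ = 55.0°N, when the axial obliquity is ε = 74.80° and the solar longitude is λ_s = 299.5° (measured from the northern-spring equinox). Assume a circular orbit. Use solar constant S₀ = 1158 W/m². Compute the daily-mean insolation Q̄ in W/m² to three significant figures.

Q̄ ≈ 0.00 W/m²

Solar declination: sin δ = sin ε · sin λ_s = sin 74.80° × sin 299.5° = -0.83991, so δ = -57.130°.
cos H₀ = −tan(+55.0°) tan(-57.130°) = 2.2101 ≥ 1 ⇒ polar night, H₀ = 0 and Q̄ = 0.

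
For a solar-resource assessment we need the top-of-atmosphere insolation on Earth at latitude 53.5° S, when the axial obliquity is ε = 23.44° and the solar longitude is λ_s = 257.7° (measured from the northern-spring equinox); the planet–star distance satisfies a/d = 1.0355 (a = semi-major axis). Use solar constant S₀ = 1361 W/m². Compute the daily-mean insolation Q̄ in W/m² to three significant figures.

Solar declination: sin δ = sin ε · sin λ_s = sin 23.44° × sin 257.7° = -0.38866, so δ = -22.871°.
cos H₀ = −tan(-53.5°) tan(-22.871°) = -0.5701, H₀ = 2.1774 rad.
Bracket: H₀ sin φ sin δ + cos φ cos δ sin H₀ = 2.1774×-0.80386×-0.38866 + 0.59482×0.92138×0.82161 = 0.680281 + 0.450288 = 1.130569.
Inverse-square distance factor (a/d)² = 1.0355² = 1.072260.
Q̄ = (S₀/π) × 1.072260 × [bracket] = (1361/π) × 1.072260 × 1.130569 = 525.2 W/m².

Q̄ ≈ 525 W/m²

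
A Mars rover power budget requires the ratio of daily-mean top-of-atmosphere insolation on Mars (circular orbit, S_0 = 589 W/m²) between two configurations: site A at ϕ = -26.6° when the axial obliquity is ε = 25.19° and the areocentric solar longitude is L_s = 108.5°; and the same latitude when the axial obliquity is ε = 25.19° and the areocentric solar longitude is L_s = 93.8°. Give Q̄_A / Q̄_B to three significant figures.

Q̄_A / Q̄_B ≈ 1.04

— Configuration A (ϕ=-26.6°):
sin δ = sin 25.19° × sin 108.5° = 0.40363, so δ = +23.805°.
cos h₀ = −tan(-26.6°) tan(+23.805°) = 0.2209, h₀ = 1.3480 rad.
Bracket: h₀ sin ϕ sin δ + cos ϕ cos δ sin h₀ = 1.3480×-0.44776×0.40363 + 0.89415×0.91492×0.97529 = -0.243623 + 0.797861 = 0.554238.
Q̄ = (S_0/π) × [bracket] = (589/π) × 0.554238 = 103.91 W/m².
— Configuration B (ϕ=-26.6°):
sin δ = sin 25.19° × sin 93.8° = 0.42469, so δ = +25.131°.
cos h₀ = −tan(-26.6°) tan(+25.131°) = 0.2349, h₀ = 1.3337 rad.
Bracket: h₀ sin ϕ sin δ + cos ϕ cos δ sin h₀ = 1.3337×-0.44776×0.42469 + 0.89415×0.90534×0.97202 = -0.253615 + 0.786860 = 0.533245.
Q̄ = (S_0/π) × [bracket] = (589/π) × 0.533245 = 99.975 W/m².
Ratio Q̄_A / Q̄_B = 103.91 / 99.975 = 1.039.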